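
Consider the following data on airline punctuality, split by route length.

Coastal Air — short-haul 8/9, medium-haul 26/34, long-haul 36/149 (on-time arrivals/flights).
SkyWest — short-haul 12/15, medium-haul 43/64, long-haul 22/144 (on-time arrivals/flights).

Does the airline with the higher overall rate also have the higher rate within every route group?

Yes

Short-haul: Coastal Air 8/9 = 88.9%, SkyWest 12/15 = 80.0% → Coastal Air
Medium-haul: Coastal Air 26/34 = 76.5%, SkyWest 43/64 = 67.2% → Coastal Air
Long-haul: Coastal Air 36/149 = 24.2%, SkyWest 22/144 = 15.3% → Coastal Air
Overall: Coastal Air 70/192 = 36.5%, SkyWest 77/223 = 34.5% → Coastal Air
Coastal Air wins overall and in every route group — no reversal.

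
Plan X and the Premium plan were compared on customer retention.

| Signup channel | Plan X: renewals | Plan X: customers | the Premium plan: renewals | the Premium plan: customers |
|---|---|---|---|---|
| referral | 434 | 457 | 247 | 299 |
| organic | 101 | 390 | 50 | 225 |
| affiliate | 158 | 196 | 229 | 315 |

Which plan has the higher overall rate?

Plan X

Referral: Plan X 434/457 = 95.0%, the Premium plan 247/299 = 82.6% → Plan X
Organic: Plan X 101/390 = 25.9%, the Premium plan 50/225 = 22.2% → Plan X
Affiliate: Plan X 158/196 = 80.6%, the Premium plan 229/315 = 72.7% → Plan X
Overall: Plan X 693/1043 = 66.4%, the Premium plan 526/839 = 62.7% → Plan X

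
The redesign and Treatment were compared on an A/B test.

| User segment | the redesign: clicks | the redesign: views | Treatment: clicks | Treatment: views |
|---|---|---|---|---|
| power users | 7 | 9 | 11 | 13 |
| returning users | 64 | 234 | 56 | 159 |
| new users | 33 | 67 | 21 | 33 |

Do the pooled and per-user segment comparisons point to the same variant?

Power users: the redesign 7/9 = 77.8%, Treatment 11/13 = 84.6% → Treatment
Returning users: the redesign 64/234 = 27.4%, Treatment 56/159 = 35.2% → Treatment
New users: the redesign 33/67 = 49.3%, Treatment 21/33 = 63.6% → Treatment
Overall: the redesign 104/310 = 33.5%, Treatment 88/205 = 42.9% → Treatment
Treatment wins overall and in every user group — no reversal.

Yes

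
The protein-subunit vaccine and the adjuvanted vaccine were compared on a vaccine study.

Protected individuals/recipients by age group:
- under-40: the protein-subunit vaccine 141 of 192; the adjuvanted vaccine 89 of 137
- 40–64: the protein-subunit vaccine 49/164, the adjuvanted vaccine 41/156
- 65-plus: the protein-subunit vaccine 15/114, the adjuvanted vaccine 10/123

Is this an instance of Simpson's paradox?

No

Under-40: the protein-subunit vaccine 141/192 = 73.4%, the adjuvanted vaccine 89/137 = 65.0% → the protein-subunit vaccine
40–64: the protein-subunit vaccine 49/164 = 29.9%, the adjuvanted vaccine 41/156 = 26.3% → the protein-subunit vaccine
65-plus: the protein-subunit vaccine 15/114 = 13.2%, the adjuvanted vaccine 10/123 = 8.1% → the protein-subunit vaccine
Overall: the protein-subunit vaccine 205/470 = 43.6%, the adjuvanted vaccine 140/416 = 33.7% → the protein-subunit vaccine
The protein-subunit vaccine wins overall and in every age group — no reversal.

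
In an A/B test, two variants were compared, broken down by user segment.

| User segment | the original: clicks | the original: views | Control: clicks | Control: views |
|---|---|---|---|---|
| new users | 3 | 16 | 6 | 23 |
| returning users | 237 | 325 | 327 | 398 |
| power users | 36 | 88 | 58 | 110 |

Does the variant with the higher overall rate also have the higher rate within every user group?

Yes

New users: the original 3/16 = 18.8%, Control 6/23 = 26.1% → Control
Returning users: the original 237/325 = 72.9%, Control 327/398 = 82.2% → Control
Power users: the original 36/88 = 40.9%, Control 58/110 = 52.7% → Control
Overall: the original 276/429 = 64.3%, Control 391/531 = 73.6% → Control
Control wins overall and in every user group — no reversal.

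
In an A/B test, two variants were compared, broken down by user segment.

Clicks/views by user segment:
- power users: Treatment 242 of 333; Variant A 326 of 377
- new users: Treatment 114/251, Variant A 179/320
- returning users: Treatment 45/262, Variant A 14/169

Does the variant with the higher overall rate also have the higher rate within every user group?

Power users: Treatment 242/333 = 72.7%, Variant A 326/377 = 86.5% → Variant A
New users: Treatment 114/251 = 45.4%, Variant A 179/320 = 55.9% → Variant A
Returning users: Treatment 45/262 = 17.2%, Variant A 14/169 = 8.3% → Treatment
Overall: Treatment 401/846 = 47.4%, Variant A 519/866 = 59.9% → Variant A
Neither sweeps: Treatment wins 1 of 3 groups, Variant A wins 2. Variant A wins overall but not every group — no Simpson reversal.

No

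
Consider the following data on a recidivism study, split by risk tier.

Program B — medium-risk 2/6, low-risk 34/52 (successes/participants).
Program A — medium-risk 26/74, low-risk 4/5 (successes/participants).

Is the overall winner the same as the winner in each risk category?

No

Medium-risk: Program B 2/6 = 33.3%, Program A 26/74 = 35.1% → Program A
Low-risk: Program B 34/52 = 65.4%, Program A 4/5 = 80.0% → Program A
Overall: Program B 36/58 = 62.1%, Program A 30/79 = 38.0% → Program B
Program A wins each risk group but Program B wins overall — the comparison reverses. Program A's participants skew toward medium-risk, which has a lower base rate.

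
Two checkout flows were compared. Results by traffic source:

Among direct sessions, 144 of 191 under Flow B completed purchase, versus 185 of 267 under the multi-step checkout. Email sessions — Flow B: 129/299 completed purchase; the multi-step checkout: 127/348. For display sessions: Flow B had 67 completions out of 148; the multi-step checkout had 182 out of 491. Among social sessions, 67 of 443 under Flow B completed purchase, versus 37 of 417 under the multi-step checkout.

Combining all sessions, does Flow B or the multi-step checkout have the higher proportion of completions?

Direct: Flow B 144/191 = 75.4%, the multi-step checkout 185/267 = 69.3% → Flow B
Email: Flow B 129/299 = 43.1%, the multi-step checkout 127/348 = 36.5% → Flow B
Display: Flow B 67/148 = 45.3%, the multi-step checkout 182/491 = 37.1% → Flow B
Social: Flow B 67/443 = 15.1%, the multi-step checkout 37/417 = 8.9% → Flow B
Overall: Flow B 407/1081 = 37.7%, the multi-step checkout 531/1523 = 34.9% → Flow B

Flow B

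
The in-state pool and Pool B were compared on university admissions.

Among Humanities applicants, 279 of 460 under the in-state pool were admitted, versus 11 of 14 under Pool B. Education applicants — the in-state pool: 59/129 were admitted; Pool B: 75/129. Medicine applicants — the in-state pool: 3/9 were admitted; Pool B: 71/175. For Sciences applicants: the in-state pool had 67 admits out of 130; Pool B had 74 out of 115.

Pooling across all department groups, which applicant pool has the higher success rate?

the in-state pool

Humanities: the in-state pool 279/460 = 60.7%, Pool B 11/14 = 78.6% → Pool B
Education: the in-state pool 59/129 = 45.7%, Pool B 75/129 = 58.1% → Pool B
Medicine: the in-state pool 3/9 = 33.3%, Pool B 71/175 = 40.6% → Pool B
Sciences: the in-state pool 67/130 = 51.5%, Pool B 74/115 = 64.3% → Pool B
Overall: the in-state pool 408/728 = 56.0%, Pool B 231/433 = 53.3% → the in-state pool
(Pool B wins every department group but the in-state pool wins overall — Pool B's applicants skew toward the low-rate Medicine group.)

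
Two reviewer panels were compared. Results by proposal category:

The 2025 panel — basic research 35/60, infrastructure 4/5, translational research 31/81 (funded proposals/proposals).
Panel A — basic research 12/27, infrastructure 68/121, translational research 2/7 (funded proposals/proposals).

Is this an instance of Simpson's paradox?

Yes

Basic research: the 2025 panel 35/60 = 58.3%, Panel A 12/27 = 44.4% → the 2025 panel
Infrastructure: the 2025 panel 4/5 = 80.0%, Panel A 68/121 = 56.2% → the 2025 panel
Translational research: the 2025 panel 31/81 = 38.3%, Panel A 2/7 = 28.6% → the 2025 panel
Overall: the 2025 panel 70/146 = 47.9%, Panel A 82/155 = 52.9% → Panel A
The 2025 panel wins each proposal group but Panel A wins overall — the comparison reverses. The 2025 panel's proposals skew toward translational research, which has a lower base rate.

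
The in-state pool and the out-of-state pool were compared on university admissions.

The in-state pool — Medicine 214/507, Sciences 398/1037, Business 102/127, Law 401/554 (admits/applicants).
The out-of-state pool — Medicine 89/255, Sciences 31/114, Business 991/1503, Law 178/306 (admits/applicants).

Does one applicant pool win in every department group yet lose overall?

Medicine: the in-state pool 214/507 = 42.2%, the out-of-state pool 89/255 = 34.9% → the in-state pool
Sciences: the in-state pool 398/1037 = 38.4%, the out-of-state pool 31/114 = 27.2% → the in-state pool
Business: the in-state pool 102/127 = 80.3%, the out-of-state pool 991/1503 = 65.9% → the in-state pool
Law: the in-state pool 401/554 = 72.4%, the out-of-state pool 178/306 = 58.2% → the in-state pool
Overall: the in-state pool 1115/2225 = 50.1%, the out-of-state pool 1289/2178 = 59.2% → the out-of-state pool
The in-state pool wins each department group but the out-of-state pool wins overall — the comparison reverses. The in-state pool's applicants skew toward Sciences, which has a lower base rate.

Yes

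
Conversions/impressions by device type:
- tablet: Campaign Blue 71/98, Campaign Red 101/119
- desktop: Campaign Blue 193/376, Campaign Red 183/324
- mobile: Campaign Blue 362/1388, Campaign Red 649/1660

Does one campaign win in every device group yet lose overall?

Tablet: Campaign Blue 71/98 = 72.4%, Campaign Red 101/119 = 84.9% → Campaign Red
Desktop: Campaign Blue 193/376 = 51.3%, Campaign Red 183/324 = 56.5% → Campaign Red
Mobile: Campaign Blue 362/1388 = 26.1%, Campaign Red 649/1660 = 39.1% → Campaign Red
Overall: Campaign Blue 626/1862 = 33.6%, Campaign Red 933/2103 = 44.4% → Campaign Red
Campaign Red wins overall and in every device group — no reversal.

No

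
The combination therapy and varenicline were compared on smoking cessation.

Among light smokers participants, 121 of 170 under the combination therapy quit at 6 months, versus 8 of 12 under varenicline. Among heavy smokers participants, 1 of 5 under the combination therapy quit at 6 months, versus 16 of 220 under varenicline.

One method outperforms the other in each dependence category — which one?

the combination therapy

Light smokers: the combination therapy 121/170 = 71.2%, varenicline 8/12 = 66.7% → the combination therapy
Heavy smokers: the combination therapy 1/5 = 20.0%, varenicline 16/220 = 7.3% → the combination therapy
The combination therapy has the higher rate in both groups.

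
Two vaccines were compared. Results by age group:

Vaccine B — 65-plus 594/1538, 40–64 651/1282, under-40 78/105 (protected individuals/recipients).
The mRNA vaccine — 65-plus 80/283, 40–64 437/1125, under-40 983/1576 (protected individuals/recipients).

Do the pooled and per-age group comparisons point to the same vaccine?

65-plus: Vaccine B 594/1538 = 38.6%, the mRNA vaccine 80/283 = 28.3% → Vaccine B
40–64: Vaccine B 651/1282 = 50.8%, the mRNA vaccine 437/1125 = 38.8% → Vaccine B
Under-40: Vaccine B 78/105 = 74.3%, the mRNA vaccine 983/1576 = 62.4% → Vaccine B
Overall: Vaccine B 1323/2925 = 45.2%, the mRNA vaccine 1500/2984 = 50.3% → the mRNA vaccine
Vaccine B wins each age group but the mRNA vaccine wins overall — the comparison reverses. Vaccine B's recipients skew toward 65-plus, which has a lower base rate.

No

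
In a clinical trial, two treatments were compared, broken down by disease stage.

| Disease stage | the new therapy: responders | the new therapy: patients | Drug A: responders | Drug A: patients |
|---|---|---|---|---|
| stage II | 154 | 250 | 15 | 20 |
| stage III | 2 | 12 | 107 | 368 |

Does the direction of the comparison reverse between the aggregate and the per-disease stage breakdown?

Stage II: the new therapy 154/250 = 61.6%, Drug A 15/20 = 75.0% → Drug A
Stage III: the new therapy 2/12 = 16.7%, Drug A 107/368 = 29.1% → Drug A
Overall: the new therapy 156/262 = 59.5%, Drug A 122/388 = 31.4% → the new therapy
Drug A wins each disease group but the new therapy wins overall — the comparison reverses. Drug A's patients skew toward stage III, which has a lower base rate.

Yes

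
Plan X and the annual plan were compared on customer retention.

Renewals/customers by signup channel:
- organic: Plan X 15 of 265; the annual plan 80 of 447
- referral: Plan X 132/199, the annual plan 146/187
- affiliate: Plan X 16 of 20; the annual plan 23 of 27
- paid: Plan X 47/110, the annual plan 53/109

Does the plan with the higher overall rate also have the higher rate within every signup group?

Organic: Plan X 15/265 = 5.7%, the annual plan 80/447 = 17.9% → the annual plan
Referral: Plan X 132/199 = 66.3%, the annual plan 146/187 = 78.1% → the annual plan
Affiliate: Plan X 16/20 = 80.0%, the annual plan 23/27 = 85.2% → the annual plan
Paid: Plan X 47/110 = 42.7%, the annual plan 53/109 = 48.6% → the annual plan
Overall: Plan X 210/594 = 35.4%, the annual plan 302/770 = 39.2% → the annual plan
The annual plan wins overall and in every signup group — no reversal.

Yes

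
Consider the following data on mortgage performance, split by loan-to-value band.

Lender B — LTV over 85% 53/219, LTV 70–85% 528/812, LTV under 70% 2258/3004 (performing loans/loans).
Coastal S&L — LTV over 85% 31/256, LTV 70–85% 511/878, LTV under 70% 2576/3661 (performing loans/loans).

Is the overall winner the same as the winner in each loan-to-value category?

LTV over 85%: Lender B 53/219 = 24.2%, Coastal S&L 31/256 = 12.1% → Lender B
LTV 70–85%: Lender B 528/812 = 65.0%, Coastal S&L 511/878 = 58.2% → Lender B
LTV under 70%: Lender B 2258/3004 = 75.2%, Coastal S&L 2576/3661 = 70.4% → Lender B
Overall: Lender B 2839/4035 = 70.4%, Coastal S&L 3118/4795 = 65.0% → Lender B
Lender B wins overall and in every loan-to-value group — no reversal.

Yes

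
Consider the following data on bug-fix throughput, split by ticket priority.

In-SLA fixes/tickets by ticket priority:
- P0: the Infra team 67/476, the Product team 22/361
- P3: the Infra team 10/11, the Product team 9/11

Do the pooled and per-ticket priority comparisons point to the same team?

P0: the Infra team 67/476 = 14.1%, the Product team 22/361 = 6.1% → the Infra team
P3: the Infra team 10/11 = 90.9%, the Product team 9/11 = 81.8% → the Infra team
Overall: the Infra team 77/487 = 15.8%, the Product team 31/372 = 8.3% → the Infra team
The Infra team wins overall and in every ticket group — no reversal.

Yes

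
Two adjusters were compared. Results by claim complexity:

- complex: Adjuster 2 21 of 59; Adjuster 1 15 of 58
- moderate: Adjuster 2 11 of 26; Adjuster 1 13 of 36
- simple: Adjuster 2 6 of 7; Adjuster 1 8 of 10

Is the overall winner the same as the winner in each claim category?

Yes

Complex: Adjuster 2 21/59 = 35.6%, Adjuster 1 15/58 = 25.9% → Adjuster 2
Moderate: Adjuster 2 11/26 = 42.3%, Adjuster 1 13/36 = 36.1% → Adjuster 2
Simple: Adjuster 2 6/7 = 85.7%, Adjuster 1 8/10 = 80.0% → Adjuster 2
Overall: Adjuster 2 38/92 = 41.3%, Adjuster 1 36/104 = 34.6% → Adjuster 2
Adjuster 2 wins overall and in every claim group — no reversal.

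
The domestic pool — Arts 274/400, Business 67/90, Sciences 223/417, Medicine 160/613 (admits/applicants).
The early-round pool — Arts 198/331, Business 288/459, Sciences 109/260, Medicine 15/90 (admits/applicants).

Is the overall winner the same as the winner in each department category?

No

Arts: the domestic pool 274/400 = 68.5%, the early-round pool 198/331 = 59.8% → the domestic pool
Business: the domestic pool 67/90 = 74.4%, the early-round pool 288/459 = 62.7% → the domestic pool
Sciences: the domestic pool 223/417 = 53.5%, the early-round pool 109/260 = 41.9% → the domestic pool
Medicine: the domestic pool 160/613 = 26.1%, the early-round pool 15/90 = 16.7% → the domestic pool
Overall: the domestic pool 724/1520 = 47.6%, the early-round pool 610/1140 = 53.5% → the early-round pool
The domestic pool wins each department group but the early-round pool wins overall — the comparison reverses. The domestic pool's applicants skew toward Medicine, which has a lower base rate.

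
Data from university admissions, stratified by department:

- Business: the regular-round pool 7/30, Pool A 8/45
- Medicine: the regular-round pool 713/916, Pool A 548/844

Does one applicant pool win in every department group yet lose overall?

Business: the regular-round pool 7/30 = 23.3%, Pool A 8/45 = 17.8% → the regular-round pool
Medicine: the regular-round pool 713/916 = 77.8%, Pool A 548/844 = 64.9% → the regular-round pool
Overall: the regular-round pool 720/946 = 76.1%, Pool A 556/889 = 62.5% → the regular-round pool
The regular-round pool wins overall and in every department group — no reversal.

No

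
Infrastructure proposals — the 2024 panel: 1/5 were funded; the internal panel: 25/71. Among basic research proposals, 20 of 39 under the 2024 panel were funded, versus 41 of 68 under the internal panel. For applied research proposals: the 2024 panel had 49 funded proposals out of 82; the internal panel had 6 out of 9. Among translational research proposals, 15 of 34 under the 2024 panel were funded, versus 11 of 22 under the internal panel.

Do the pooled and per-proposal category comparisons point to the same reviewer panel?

Infrastructure: the 2024 panel 1/5 = 20.0%, the internal panel 25/71 = 35.2% → the internal panel
Basic research: the 2024 panel 20/39 = 51.3%, the internal panel 41/68 = 60.3% → the internal panel
Applied research: the 2024 panel 49/82 = 59.8%, the internal panel 6/9 = 66.7% → the internal panel
Translational research: the 2024 panel 15/34 = 44.1%, the internal panel 11/22 = 50.0% → the internal panel
Overall: the 2024 panel 85/160 = 53.1%, the internal panel 83/170 = 48.8% → the 2024 panel
The internal panel wins each proposal group but the 2024 panel wins overall — the comparison reverses. The internal panel's proposals skew toward infrastructure, which has a lower base rate.

No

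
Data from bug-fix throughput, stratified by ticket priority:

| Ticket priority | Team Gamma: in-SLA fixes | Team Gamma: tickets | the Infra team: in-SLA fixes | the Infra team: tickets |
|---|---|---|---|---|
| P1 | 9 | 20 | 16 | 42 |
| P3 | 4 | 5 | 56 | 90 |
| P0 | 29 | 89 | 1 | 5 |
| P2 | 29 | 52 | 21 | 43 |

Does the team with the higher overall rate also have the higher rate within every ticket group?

P1: Team Gamma 9/20 = 45.0%, the Infra team 16/42 = 38.1% → Team Gamma
P3: Team Gamma 4/5 = 80.0%, the Infra team 56/90 = 62.2% → Team Gamma
P0: Team Gamma 29/89 = 32.6%, the Infra team 1/5 = 20.0% → Team Gamma
P2: Team Gamma 29/52 = 55.8%, the Infra team 21/43 = 48.8% → Team Gamma
Overall: Team Gamma 71/166 = 42.8%, the Infra team 94/180 = 52.2% → the Infra team
Team Gamma wins each ticket group but the Infra team wins overall — the comparison reverses. Team Gamma's tickets skew toward P0, which has a lower base rate.

No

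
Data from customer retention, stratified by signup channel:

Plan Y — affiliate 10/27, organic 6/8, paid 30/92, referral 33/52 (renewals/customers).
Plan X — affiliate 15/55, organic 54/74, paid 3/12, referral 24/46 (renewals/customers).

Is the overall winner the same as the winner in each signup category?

Affiliate: Plan Y 10/27 = 37.0%, Plan X 15/55 = 27.3% → Plan Y
Organic: Plan Y 6/8 = 75.0%, Plan X 54/74 = 73.0% → Plan Y
Paid: Plan Y 30/92 = 32.6%, Plan X 3/12 = 25.0% → Plan Y
Referral: Plan Y 33/52 = 63.5%, Plan X 24/46 = 52.2% → Plan Y
Overall: Plan Y 79/179 = 44.1%, Plan X 96/187 = 51.3% → Plan X
Plan Y wins each signup group but Plan X wins overall — the comparison reverses. Plan Y's customers skew toward paid, which has a lower base rate.

No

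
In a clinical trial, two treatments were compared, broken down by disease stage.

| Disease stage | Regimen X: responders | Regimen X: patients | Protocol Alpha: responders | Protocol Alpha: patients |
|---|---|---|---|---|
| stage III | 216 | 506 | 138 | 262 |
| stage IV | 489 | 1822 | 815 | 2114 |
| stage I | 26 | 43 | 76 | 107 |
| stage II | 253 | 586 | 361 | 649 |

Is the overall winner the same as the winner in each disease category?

Yes

Stage III: Regimen X 216/506 = 42.7%, Protocol Alpha 138/262 = 52.7% → Protocol Alpha
Stage IV: Regimen X 489/1822 = 26.8%, Protocol Alpha 815/2114 = 38.6% → Protocol Alpha
Stage I: Regimen X 26/43 = 60.5%, Protocol Alpha 76/107 = 71.0% → Protocol Alpha
Stage II: Regimen X 253/586 = 43.2%, Protocol Alpha 361/649 = 55.6% → Protocol Alpha
Overall: Regimen X 984/2957 = 33.3%, Protocol Alpha 1390/3132 = 44.4% → Protocol Alpha
Protocol Alpha wins overall and in every disease group — no reversal.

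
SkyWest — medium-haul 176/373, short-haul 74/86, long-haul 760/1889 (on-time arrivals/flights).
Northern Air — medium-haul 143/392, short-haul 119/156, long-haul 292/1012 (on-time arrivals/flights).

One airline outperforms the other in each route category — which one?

Medium-haul: SkyWest 176/373 = 47.2%, Northern Air 143/392 = 36.5% → SkyWest
Short-haul: SkyWest 74/86 = 86.0%, Northern Air 119/156 = 76.3% → SkyWest
Long-haul: SkyWest 760/1889 = 40.2%, Northern Air 292/1012 = 28.9% → SkyWest
SkyWest has the higher rate in all 3 groups.

SkyWest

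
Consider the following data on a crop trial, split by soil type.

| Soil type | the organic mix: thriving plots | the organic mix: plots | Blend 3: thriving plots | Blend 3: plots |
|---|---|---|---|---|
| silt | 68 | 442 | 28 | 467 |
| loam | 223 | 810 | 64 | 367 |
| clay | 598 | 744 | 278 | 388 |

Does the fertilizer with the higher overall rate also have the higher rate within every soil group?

Yes

Silt: the organic mix 68/442 = 15.4%, Blend 3 28/467 = 6.0% → the organic mix
Loam: the organic mix 223/810 = 27.5%, Blend 3 64/367 = 17.4% → the organic mix
Clay: the organic mix 598/744 = 80.4%, Blend 3 278/388 = 71.6% → the organic mix
Overall: the organic mix 889/1996 = 44.5%, Blend 3 370/1222 = 30.3% → the organic mix
The organic mix wins overall and in every soil group — no reversal.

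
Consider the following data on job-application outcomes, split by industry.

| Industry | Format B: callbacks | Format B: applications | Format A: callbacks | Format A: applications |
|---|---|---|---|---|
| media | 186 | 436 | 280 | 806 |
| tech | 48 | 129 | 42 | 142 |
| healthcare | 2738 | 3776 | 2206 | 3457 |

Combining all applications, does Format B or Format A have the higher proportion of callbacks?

Media: Format B 186/436 = 42.7%, Format A 280/806 = 34.7% → Format B
Tech: Format B 48/129 = 37.2%, Format A 42/142 = 29.6% → Format B
Healthcare: Format B 2738/3776 = 72.5%, Format A 2206/3457 = 63.8% → Format B
Overall: Format B 2972/4341 = 68.5%, Format A 2528/4405 = 57.4% → Format B

Format B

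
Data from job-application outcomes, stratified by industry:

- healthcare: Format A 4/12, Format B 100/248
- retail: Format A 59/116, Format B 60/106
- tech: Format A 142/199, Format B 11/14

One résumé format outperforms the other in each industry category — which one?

Format B

Healthcare: Format A 4/12 = 33.3%, Format B 100/248 = 40.3% → Format B
Retail: Format A 59/116 = 50.9%, Format B 60/106 = 56.6% → Format B
Tech: Format A 142/199 = 71.4%, Format B 11/14 = 78.6% → Format B
Format B has the higher rate in all 3 groups.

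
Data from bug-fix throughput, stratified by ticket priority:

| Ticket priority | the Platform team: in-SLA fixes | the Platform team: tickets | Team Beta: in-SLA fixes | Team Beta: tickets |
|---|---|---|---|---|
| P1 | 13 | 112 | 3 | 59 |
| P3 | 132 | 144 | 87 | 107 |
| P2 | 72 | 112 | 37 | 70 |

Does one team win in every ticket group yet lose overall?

No

P1: the Platform team 13/112 = 11.6%, Team Beta 3/59 = 5.1% → the Platform team
P3: the Platform team 132/144 = 91.7%, Team Beta 87/107 = 81.3% → the Platform team
P2: the Platform team 72/112 = 64.3%, Team Beta 37/70 = 52.9% → the Platform team
Overall: the Platform team 217/368 = 59.0%, Team Beta 127/236 = 53.8% → the Platform team
The Platform team wins overall and in every ticket group — no reversal.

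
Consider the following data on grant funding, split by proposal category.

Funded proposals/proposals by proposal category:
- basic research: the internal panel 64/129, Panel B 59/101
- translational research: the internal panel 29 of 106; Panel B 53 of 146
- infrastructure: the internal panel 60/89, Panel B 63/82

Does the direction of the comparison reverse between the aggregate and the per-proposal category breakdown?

Basic research: the internal panel 64/129 = 49.6%, Panel B 59/101 = 58.4% → Panel B
Translational research: the internal panel 29/106 = 27.4%, Panel B 53/146 = 36.3% → Panel B
Infrastructure: the internal panel 60/89 = 67.4%, Panel B 63/82 = 76.8% → Panel B
Overall: the internal panel 153/324 = 47.2%, Panel B 175/329 = 53.2% → Panel B
Panel B wins overall and in every proposal group — no reversal.

No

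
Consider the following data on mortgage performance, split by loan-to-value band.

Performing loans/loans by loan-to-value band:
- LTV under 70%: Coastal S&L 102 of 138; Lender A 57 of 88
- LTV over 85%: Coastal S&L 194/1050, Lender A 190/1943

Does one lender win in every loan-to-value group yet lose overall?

LTV under 70%: Coastal S&L 102/138 = 73.9%, Lender A 57/88 = 64.8% → Coastal S&L
LTV over 85%: Coastal S&L 194/1050 = 18.5%, Lender A 190/1943 = 9.8% → Coastal S&L
Overall: Coastal S&L 296/1188 = 24.9%, Lender A 247/2031 = 12.2% → Coastal S&L
Coastal S&L wins overall and in every loan-to-value group — no reversal.

No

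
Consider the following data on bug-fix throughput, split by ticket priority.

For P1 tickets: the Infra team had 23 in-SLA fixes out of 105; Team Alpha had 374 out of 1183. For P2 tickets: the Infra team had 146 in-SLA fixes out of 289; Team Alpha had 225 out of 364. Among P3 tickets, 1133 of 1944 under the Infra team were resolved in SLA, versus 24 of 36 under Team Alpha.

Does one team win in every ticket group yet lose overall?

P1: the Infra team 23/105 = 21.9%, Team Alpha 374/1183 = 31.6% → Team Alpha
P2: the Infra team 146/289 = 50.5%, Team Alpha 225/364 = 61.8% → Team Alpha
P3: the Infra team 1133/1944 = 58.3%, Team Alpha 24/36 = 66.7% → Team Alpha
Overall: the Infra team 1302/2338 = 55.7%, Team Alpha 623/1583 = 39.4% → the Infra team
Team Alpha wins each ticket group but the Infra team wins overall — the comparison reverses. Team Alpha's tickets skew toward P1, which has a lower base rate.

Yes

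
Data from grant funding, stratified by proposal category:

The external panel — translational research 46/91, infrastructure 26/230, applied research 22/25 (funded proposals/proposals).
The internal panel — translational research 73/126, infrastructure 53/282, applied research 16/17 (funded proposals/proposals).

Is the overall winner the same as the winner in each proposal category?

Translational research: the external panel 46/91 = 50.5%, the internal panel 73/126 = 57.9% → the internal panel
Infrastructure: the external panel 26/230 = 11.3%, the internal panel 53/282 = 18.8% → the internal panel
Applied research: the external panel 22/25 = 88.0%, the internal panel 16/17 = 94.1% → the internal panel
Overall: the external panel 94/346 = 27.2%, the internal panel 142/425 = 33.4% → the internal panel
The internal panel wins overall and in every proposal group — no reversal.

Yes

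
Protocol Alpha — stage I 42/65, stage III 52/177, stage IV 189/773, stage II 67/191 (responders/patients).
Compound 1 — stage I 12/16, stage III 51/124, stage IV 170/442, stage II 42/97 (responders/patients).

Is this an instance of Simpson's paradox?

Stage I: Protocol Alpha 42/65 = 64.6%, Compound 1 12/16 = 75.0% → Compound 1
Stage III: Protocol Alpha 52/177 = 29.4%, Compound 1 51/124 = 41.1% → Compound 1
Stage IV: Protocol Alpha 189/773 = 24.5%, Compound 1 170/442 = 38.5% → Compound 1
Stage II: Protocol Alpha 67/191 = 35.1%, Compound 1 42/97 = 43.3% → Compound 1
Overall: Protocol Alpha 350/1206 = 29.0%, Compound 1 275/679 = 40.5% → Compound 1
Compound 1 wins overall and in every disease group — no reversal.

No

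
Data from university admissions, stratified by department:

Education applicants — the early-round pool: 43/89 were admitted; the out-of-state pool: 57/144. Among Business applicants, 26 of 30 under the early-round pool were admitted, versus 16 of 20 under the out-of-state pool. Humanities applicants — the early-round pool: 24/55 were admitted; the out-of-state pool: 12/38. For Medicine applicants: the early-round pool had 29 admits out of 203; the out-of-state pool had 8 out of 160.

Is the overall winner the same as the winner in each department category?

Yes

Education: the early-round pool 43/89 = 48.3%, the out-of-state pool 57/144 = 39.6% → the early-round pool
Business: the early-round pool 26/30 = 86.7%, the out-of-state pool 16/20 = 80.0% → the early-round pool
Humanities: the early-round pool 24/55 = 43.6%, the out-of-state pool 12/38 = 31.6% → the early-round pool
Medicine: the early-round pool 29/203 = 14.3%, the out-of-state pool 8/160 = 5.0% → the early-round pool
Overall: the early-round pool 122/377 = 32.4%, the out-of-state pool 93/362 = 25.7% → the early-round pool
The early-round pool wins overall and in every department group — no reversal.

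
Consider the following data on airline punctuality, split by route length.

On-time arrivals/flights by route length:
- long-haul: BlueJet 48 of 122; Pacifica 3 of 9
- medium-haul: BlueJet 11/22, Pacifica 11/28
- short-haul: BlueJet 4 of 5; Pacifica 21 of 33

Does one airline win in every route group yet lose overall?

Yes

Long-haul: BlueJet 48/122 = 39.3%, Pacifica 3/9 = 33.3% → BlueJet
Medium-haul: BlueJet 11/22 = 50.0%, Pacifica 11/28 = 39.3% → BlueJet
Short-haul: BlueJet 4/5 = 80.0%, Pacifica 21/33 = 63.6% → BlueJet
Overall: BlueJet 63/149 = 42.3%, Pacifica 35/70 = 50.0% → Pacifica
BlueJet wins each route group but Pacifica wins overall — the comparison reverses. BlueJet's flights skew toward long-haul, which has a lower base rate.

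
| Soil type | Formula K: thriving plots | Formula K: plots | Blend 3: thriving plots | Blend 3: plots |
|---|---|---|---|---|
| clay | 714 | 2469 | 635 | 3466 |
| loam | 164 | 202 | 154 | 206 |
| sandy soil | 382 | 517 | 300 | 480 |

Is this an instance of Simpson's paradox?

Clay: Formula K 714/2469 = 28.9%, Blend 3 635/3466 = 18.3% → Formula K
Loam: Formula K 164/202 = 81.2%, Blend 3 154/206 = 74.8% → Formula K
Sandy soil: Formula K 382/517 = 73.9%, Blend 3 300/480 = 62.5% → Formula K
Overall: Formula K 1260/3188 = 39.5%, Blend 3 1089/4152 = 26.2% → Formula K
Formula K wins overall and in every soil group — no reversal.

No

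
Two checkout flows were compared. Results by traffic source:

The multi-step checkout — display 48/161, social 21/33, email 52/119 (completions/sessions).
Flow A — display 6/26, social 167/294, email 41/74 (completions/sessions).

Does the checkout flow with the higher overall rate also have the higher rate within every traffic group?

No

Display: the multi-step checkout 48/161 = 29.8%, Flow A 6/26 = 23.1% → the multi-step checkout
Social: the multi-step checkout 21/33 = 63.6%, Flow A 167/294 = 56.8% → the multi-step checkout
Email: the multi-step checkout 52/119 = 43.7%, Flow A 41/74 = 55.4% → Flow A
Overall: the multi-step checkout 121/313 = 38.7%, Flow A 214/394 = 54.3% → Flow A
Neither sweeps: the multi-step checkout wins 2 of 3 groups, Flow A wins 1. Flow A wins overall but not every group — no Simpson reversal.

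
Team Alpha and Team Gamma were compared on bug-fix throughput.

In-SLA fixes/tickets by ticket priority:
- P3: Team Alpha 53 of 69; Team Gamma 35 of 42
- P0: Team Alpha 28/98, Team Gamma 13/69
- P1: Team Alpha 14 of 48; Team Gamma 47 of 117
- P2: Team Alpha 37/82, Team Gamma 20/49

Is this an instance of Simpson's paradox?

P3: Team Alpha 53/69 = 76.8%, Team Gamma 35/42 = 83.3% → Team Gamma
P0: Team Alpha 28/98 = 28.6%, Team Gamma 13/69 = 18.8% → Team Alpha
P1: Team Alpha 14/48 = 29.2%, Team Gamma 47/117 = 40.2% → Team Gamma
P2: Team Alpha 37/82 = 45.1%, Team Gamma 20/49 = 40.8% → Team Alpha
Overall: Team Alpha 132/297 = 44.4%, Team Gamma 115/277 = 41.5% → Team Alpha
Neither sweeps: Team Alpha wins 2 of 4 groups, Team Gamma wins 2. Team Alpha wins overall but not every group — no Simpson reversal.

No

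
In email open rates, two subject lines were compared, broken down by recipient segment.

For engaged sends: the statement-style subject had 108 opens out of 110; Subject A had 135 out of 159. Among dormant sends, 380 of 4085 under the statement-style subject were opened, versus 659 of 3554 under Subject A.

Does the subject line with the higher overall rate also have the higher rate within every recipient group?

Engaged: the statement-style subject 108/110 = 98.2%, Subject A 135/159 = 84.9% → the statement-style subject
Dormant: the statement-style subject 380/4085 = 9.3%, Subject A 659/3554 = 18.5% → Subject A
Overall: the statement-style subject 488/4195 = 11.6%, Subject A 794/3713 = 21.4% → Subject A
Neither sweeps: the statement-style subject wins 1 of 2 groups, Subject A wins 1. Subject A wins overall but not every group — no Simpson reversal.

No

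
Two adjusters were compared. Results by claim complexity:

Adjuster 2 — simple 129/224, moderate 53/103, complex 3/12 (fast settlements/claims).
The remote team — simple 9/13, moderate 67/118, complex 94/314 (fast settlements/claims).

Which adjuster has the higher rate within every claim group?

the remote team

Simple: Adjuster 2 129/224 = 57.6%, the remote team 9/13 = 69.2% → the remote team
Moderate: Adjuster 2 53/103 = 51.5%, the remote team 67/118 = 56.8% → the remote team
Complex: Adjuster 2 3/12 = 25.0%, the remote team 94/314 = 29.9% → the remote team
The remote team has the higher rate in all 3 groups.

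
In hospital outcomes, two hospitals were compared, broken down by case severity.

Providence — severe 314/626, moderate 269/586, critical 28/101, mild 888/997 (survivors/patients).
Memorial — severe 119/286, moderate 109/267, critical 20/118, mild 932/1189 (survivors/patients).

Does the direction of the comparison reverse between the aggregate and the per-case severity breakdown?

No

Severe: Providence 314/626 = 50.2%, Memorial 119/286 = 41.6% → Providence
Moderate: Providence 269/586 = 45.9%, Memorial 109/267 = 40.8% → Providence
Critical: Providence 28/101 = 27.7%, Memorial 20/118 = 16.9% → Providence
Mild: Providence 888/997 = 89.1%, Memorial 932/1189 = 78.4% → Providence
Overall: Providence 1499/2310 = 64.9%, Memorial 1180/1860 = 63.4% → Providence
Providence wins overall and in every case group — no reversal.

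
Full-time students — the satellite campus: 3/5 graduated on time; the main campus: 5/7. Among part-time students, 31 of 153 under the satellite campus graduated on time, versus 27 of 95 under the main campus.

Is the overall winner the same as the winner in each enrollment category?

Full-time: the satellite campus 3/5 = 60.0%, the main campus 5/7 = 71.4% → the main campus
Part-time: the satellite campus 31/153 = 20.3%, the main campus 27/95 = 28.4% → the main campus
Overall: the satellite campus 34/158 = 21.5%, the main campus 32/102 = 31.4% → the main campus
The main campus wins overall and in every enrollment group — no reversal.

Yes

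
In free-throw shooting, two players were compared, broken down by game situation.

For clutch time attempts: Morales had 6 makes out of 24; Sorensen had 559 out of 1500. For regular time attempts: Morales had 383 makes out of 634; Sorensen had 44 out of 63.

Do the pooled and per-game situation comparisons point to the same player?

Clutch time: Morales 6/24 = 25.0%, Sorensen 559/1500 = 37.3% → Sorensen
Regular time: Morales 383/634 = 60.4%, Sorensen 44/63 = 69.8% → Sorensen
Overall: Morales 389/658 = 59.1%, Sorensen 603/1563 = 38.6% → Morales
Sorensen wins each game group but Morales wins overall — the comparison reverses. Sorensen's attempts skew toward clutch time, which has a lower base rate.

No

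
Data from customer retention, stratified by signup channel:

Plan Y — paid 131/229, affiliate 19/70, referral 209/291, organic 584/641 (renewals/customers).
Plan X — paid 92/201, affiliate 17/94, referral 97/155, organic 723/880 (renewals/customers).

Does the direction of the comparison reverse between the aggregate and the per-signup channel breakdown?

No

Paid: Plan Y 131/229 = 57.2%, Plan X 92/201 = 45.8% → Plan Y
Affiliate: Plan Y 19/70 = 27.1%, Plan X 17/94 = 18.1% → Plan Y
Referral: Plan Y 209/291 = 71.8%, Plan X 97/155 = 62.6% → Plan Y
Organic: Plan Y 584/641 = 91.1%, Plan X 723/880 = 82.2% → Plan Y
Overall: Plan Y 943/1231 = 76.6%, Plan X 929/1330 = 69.8% → Plan Y
Plan Y wins overall and in every signup group — no reversal.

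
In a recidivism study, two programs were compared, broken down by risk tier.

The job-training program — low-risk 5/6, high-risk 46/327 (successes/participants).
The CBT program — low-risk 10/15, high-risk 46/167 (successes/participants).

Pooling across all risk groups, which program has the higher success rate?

the CBT program

Low-risk: the job-training program 5/6 = 83.3%, the CBT program 10/15 = 66.7% → the job-training program
High-risk: the job-training program 46/327 = 14.1%, the CBT program 46/167 = 27.5% → the CBT program
Overall: the job-training program 51/333 = 15.3%, the CBT program 56/182 = 30.8% → the CBT program
(Neither sweeps every risk group, but the CBT program has the higher pooled rate.)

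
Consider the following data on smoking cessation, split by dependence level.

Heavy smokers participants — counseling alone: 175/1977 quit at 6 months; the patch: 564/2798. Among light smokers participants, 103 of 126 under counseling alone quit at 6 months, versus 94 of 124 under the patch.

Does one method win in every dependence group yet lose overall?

No

Heavy smokers: counseling alone 175/1977 = 8.9%, the patch 564/2798 = 20.2% → the patch
Light smokers: counseling alone 103/126 = 81.7%, the patch 94/124 = 75.8% → counseling alone
Overall: counseling alone 278/2103 = 13.2%, the patch 658/2922 = 22.5% → the patch
Neither sweeps: counseling alone wins 1 of 2 groups, the patch wins 1. The patch wins overall but not every group — no Simpson reversal.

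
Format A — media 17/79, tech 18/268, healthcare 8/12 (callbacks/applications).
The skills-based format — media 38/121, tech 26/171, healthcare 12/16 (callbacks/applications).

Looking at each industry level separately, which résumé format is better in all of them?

the skills-based format

Media: Format A 17/79 = 21.5%, the skills-based format 38/121 = 31.4% → the skills-based format
Tech: Format A 18/268 = 6.7%, the skills-based format 26/171 = 15.2% → the skills-based format
Healthcare: Format A 8/12 = 66.7%, the skills-based format 12/16 = 75.0% → the skills-based format
The skills-based format has the higher rate in all 3 groups.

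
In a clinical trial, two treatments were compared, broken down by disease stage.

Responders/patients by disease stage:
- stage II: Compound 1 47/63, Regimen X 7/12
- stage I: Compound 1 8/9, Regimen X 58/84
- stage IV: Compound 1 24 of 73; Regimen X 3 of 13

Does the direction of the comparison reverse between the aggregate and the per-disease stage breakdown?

Yes

Stage II: Compound 1 47/63 = 74.6%, Regimen X 7/12 = 58.3% → Compound 1
Stage I: Compound 1 8/9 = 88.9%, Regimen X 58/84 = 69.0% → Compound 1
Stage IV: Compound 1 24/73 = 32.9%, Regimen X 3/13 = 23.1% → Compound 1
Overall: Compound 1 79/145 = 54.5%, Regimen X 68/109 = 62.4% → Regimen X
Compound 1 wins each disease group but Regimen X wins overall — the comparison reverses. Compound 1's patients skew toward stage IV, which has a lower base rate.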